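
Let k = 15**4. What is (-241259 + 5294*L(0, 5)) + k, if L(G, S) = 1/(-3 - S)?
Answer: -765183/4 ≈ -1.9130e+5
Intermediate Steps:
k = 50625
(-241259 + 5294*L(0, 5)) + k = (-241259 + 5294*(-1/(3 + 5))) + 50625 = (-241259 + 5294*(-1/8)) + 50625 = (-241259 - 2647/4) + 50625 = -967683/4 + 50625 = -765183/4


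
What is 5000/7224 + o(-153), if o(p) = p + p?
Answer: -275693/903 ≈ -305.31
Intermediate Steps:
o(p) = 2*p
5000/7224 + o(-153) = 5000/7224 + 2*(-153) = 5000*(1/7224) - 306 = 625/903 - 306 = -275693/903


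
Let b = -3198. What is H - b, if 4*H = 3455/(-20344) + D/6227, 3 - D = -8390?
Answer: 1620666502603/506728352 ≈ 3198.3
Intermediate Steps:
D = 8393 (D = 3 - 1*(-8390) = 3 + 8390 = 8393)
H = 149232907/506728352 (H = (3455/(-20344) + 8393/6227)/4 = (3455*(-1/20344) + 8393*(1/6227))/4 = (-3455/20344 + 8393/6227)/4 = (1/4)*(149232907/126682088) = 149232907/506728352 ≈ 0.29450)
H - b = 149232907/506728352 - 1*(-3198) = 149232907/506728352 + 3198 = 1620666502603/506728352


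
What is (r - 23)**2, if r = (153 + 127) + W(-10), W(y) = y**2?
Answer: 127449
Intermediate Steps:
r = 380 (r = (153 + 127) + (-10)**2 = 280 + 100 = 380)
(r - 23)**2 = (380 - 23)**2 = 357**2 = 127449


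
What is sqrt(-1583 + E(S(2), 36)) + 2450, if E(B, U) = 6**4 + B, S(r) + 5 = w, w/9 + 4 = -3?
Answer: 2450 + I*sqrt(355) ≈ 2450.0 + 18.841*I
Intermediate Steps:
w = -63 (w = -36 + 9*(-3) = -36 - 27 = -63)
S(r) = -68 (S(r) = -5 - 63 = -68)
E(B, U) = 1296 + B
sqrt(-1583 + E(S(2), 36)) + 2450 = sqrt(-1583 + (1296 - 68)) + 2450 = sqrt(-1583 + 1228) + 2450 = sqrt(-355) + 2450 = I*sqrt(355) + 2450 = 2450 + I*sqrt(355)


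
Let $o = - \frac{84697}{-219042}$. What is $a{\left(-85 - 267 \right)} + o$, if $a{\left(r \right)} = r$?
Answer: $- \frac{77018087}{219042} \approx -351.61$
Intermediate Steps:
$o = \frac{84697}{219042}$ ($o = \left(-84697\right) \left(- \frac{1}{219042}\right) = \frac{84697}{219042} \approx 0.38667$)
$a{\left(-85 - 267 \right)} + o = \left(-85 - 267\right) + \frac{84697}{219042} = -352 + \frac{84697}{219042} = - \frac{77018087}{219042}$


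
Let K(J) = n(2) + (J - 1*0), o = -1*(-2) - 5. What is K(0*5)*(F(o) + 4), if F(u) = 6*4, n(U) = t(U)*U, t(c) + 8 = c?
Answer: -336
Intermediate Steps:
t(c) = -8 + c
o = -3 (o = 2 - 5 = -3)
n(U) = U*(-8 + U) (n(U) = (-8 + U)*U = U*(-8 + U))
F(u) = 24
K(J) = -12 + J (K(J) = 2*(-8 + 2) + (J - 1*0) = 2*(-6) + (J + 0) = -12 + J)
K(0*5)*(F(o) + 4) = (-12 + 0*5)*(24 + 4) = (-12 + 0)*28 = -12*28 = -336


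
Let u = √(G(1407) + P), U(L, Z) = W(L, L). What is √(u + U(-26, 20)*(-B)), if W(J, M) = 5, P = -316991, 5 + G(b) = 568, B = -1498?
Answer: √(7490 + 2*I*√79107) ≈ 86.606 + 3.2476*I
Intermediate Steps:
G(b) = 563 (G(b) = -5 + 568 = 563)
U(L, Z) = 5
u = 2*I*√79107 (u = √(563 - 316991) = √(-316428) = 2*I*√79107 ≈ 562.52*I)
√(u + U(-26, 20)*(-B)) = √(2*I*√79107 + 5*(-1*(-1498))) = √(2*I*√79107 + 5*1498) = √(2*I*√79107 + 7490) = √(7490 + 2*I*√79107)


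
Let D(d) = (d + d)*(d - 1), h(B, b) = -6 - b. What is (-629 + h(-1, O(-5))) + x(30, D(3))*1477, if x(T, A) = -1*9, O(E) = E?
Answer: -13923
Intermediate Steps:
D(d) = 2*d*(-1 + d) (D(d) = (2*d)*(-1 + d) = 2*d*(-1 + d))
x(T, A) = -9
(-629 + h(-1, O(-5))) + x(30, D(3))*1477 = (-629 + (-6 - 1*(-5))) - 9*1477 = (-629 + (-6 + 5)) - 13293 = (-629 - 1) - 13293 = -630 - 13293 = -13923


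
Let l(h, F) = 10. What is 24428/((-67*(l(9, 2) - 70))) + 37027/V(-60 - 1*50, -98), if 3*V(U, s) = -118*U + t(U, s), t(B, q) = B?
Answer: 1409137/95810 ≈ 14.708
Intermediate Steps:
V(U, s) = -39*U (V(U, s) = (-118*U + U)/3 = (-117*U)/3 = -39*U)
24428/((-67*(l(9, 2) - 70))) + 37027/V(-60 - 1*50, -98) = 24428/((-67*(10 - 70))) + 37027/((-39*(-60 - 1*50))) = 24428/((-67*(-60))) + 37027/((-39*(-60 - 50))) = 24428/4020 + 37027/((-39*(-110))) = 24428*(1/4020) + 37027/4290 = 6107/1005 + 37027*(1/4290) = 6107/1005 + 37027/4290 = 1409137/95810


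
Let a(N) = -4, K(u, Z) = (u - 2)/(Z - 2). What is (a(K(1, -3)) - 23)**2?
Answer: 729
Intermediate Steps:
K(u, Z) = (-2 + u)/(-2 + Z)
(a(K(1, -3)) - 23)**2 = (-4 - 23)**2 = (-27)**2 = 729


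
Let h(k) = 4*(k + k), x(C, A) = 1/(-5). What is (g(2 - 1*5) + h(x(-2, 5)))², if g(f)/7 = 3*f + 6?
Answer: 12769/25 ≈ 510.76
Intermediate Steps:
x(C, A) = -⅕
h(k) = 8*k (h(k) = 4*(2*k) = 8*k)
g(f) = 42 + 21*f (g(f) = 7*(3*f + 6) = 7*(6 + 3*f) = 42 + 21*f)
(g(2 - 1*5) + h(x(-2, 5)))² = ((42 + 21*(2 - 1*5)) + 8*(-⅕))² = ((42 + 21*(2 - 5)) - 8/5)² = ((42 + 21*(-3)) - 8/5)² = ((42 - 63) - 8/5)² = (-21 - 8/5)² = (-113/5)² = 12769/25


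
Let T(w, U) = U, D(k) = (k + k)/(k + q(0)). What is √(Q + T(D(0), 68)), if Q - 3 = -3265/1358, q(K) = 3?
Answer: √126501774/1358 ≈ 8.2823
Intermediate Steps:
Q = 809/1358 (Q = 3 - 3265/1358 = 809/1358 ≈ 0.59573)
D(k) = 2*k/(3 + k) (D(k) = (k + k)/(k + 3) = (2*k)/(3 + k) = 2*k/(3 + k))
√(Q + T(D(0), 68)) = √(809/1358 + 68) = √(93153/1358) = √126501774/1358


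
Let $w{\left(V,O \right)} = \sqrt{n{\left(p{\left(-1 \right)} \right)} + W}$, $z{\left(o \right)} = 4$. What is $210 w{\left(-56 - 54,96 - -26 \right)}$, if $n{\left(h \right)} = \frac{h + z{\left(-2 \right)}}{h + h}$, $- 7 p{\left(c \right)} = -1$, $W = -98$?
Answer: $105 i \sqrt{334} \approx 1918.9 i$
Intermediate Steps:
$p{\left(c \right)} = \frac{1}{7}$ ($p{\left(c \right)} = \left(- \frac{1}{7}\right) \left(-1\right) = \frac{1}{7}$)
$n{\left(h \right)} = \frac{4 + h}{2 h}$ ($n{\left(h \right)} = \frac{h + 4}{h + h} = \frac{4 + h}{2 h}$)
$w{\left(V,O \right)} = \frac{i \sqrt{334}}{2}$ ($w{\left(V,O \right)} = \sqrt{\frac{\frac{1}{\frac{1}{7}} \left(4 + \frac{1}{7}\right)}{2} - 98} = \sqrt{\frac{1}{2} \cdot 7 \cdot \frac{29}{7} - 98} = \sqrt{\frac{29}{2} - 98} = \sqrt{- \frac{167}{2}} = \frac{i \sqrt{334}}{2}$)
$210 w{\left(-56 - 54,96 - -26 \right)} = 210 \frac{i \sqrt{334}}{2} = 105 i \sqrt{334}$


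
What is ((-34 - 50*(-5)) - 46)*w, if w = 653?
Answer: 111010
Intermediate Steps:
((-34 - 50*(-5)) - 46)*w = ((-34 - 50*(-5)) - 46)*653 = ((-34 + 250) - 46)*653 = (216 - 46)*653 = 170*653 = 111010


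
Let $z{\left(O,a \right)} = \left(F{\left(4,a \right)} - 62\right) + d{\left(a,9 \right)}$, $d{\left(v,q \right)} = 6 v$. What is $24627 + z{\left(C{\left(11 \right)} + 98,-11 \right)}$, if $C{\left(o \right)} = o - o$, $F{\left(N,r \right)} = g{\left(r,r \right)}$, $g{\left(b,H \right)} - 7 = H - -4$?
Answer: $24499$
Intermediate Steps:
$g{\left(b,H \right)} = 11 + H$ ($g{\left(b,H \right)} = 7 + \left(H - -4\right) = 7 + \left(H + 4\right) = 7 + \left(4 + H\right) = 11 + H$)
$F{\left(N,r \right)} = 11 + r$
$C{\left(o \right)} = 0$
$z{\left(O,a \right)} = -51 + 7 a$ ($z{\left(O,a \right)} = \left(\left(11 + a\right) - 62\right) + 6 a = \left(-51 + a\right) + 6 a = -51 + 7 a$)
$24627 + z{\left(C{\left(11 \right)} + 98,-11 \right)} = 24627 + \left(-51 + 7 \left(-11\right)\right) = 24627 - 128 = 24499$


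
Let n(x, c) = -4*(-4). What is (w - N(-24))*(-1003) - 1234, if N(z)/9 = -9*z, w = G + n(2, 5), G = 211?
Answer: 1720917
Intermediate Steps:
n(x, c) = 16
w = 227 (w = 211 + 16 = 227)
N(z) = -81*z (N(z) = 9*(-9*z) = -81*z)
(w - N(-24))*(-1003) - 1234 = (227 - (-81)*(-24))*(-1003) - 1234 = (227 - 1*1944)*(-1003) - 1234 = (227 - 1944)*(-1003) - 1234 = -1717*(-1003) - 1234 = 1722151 - 1234 = 1720917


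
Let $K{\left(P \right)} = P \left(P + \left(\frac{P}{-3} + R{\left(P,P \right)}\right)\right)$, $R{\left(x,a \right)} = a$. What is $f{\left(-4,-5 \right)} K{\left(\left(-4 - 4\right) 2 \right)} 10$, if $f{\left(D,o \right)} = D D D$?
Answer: $- \frac{819200}{3} \approx -2.7307 \cdot 10^{5}$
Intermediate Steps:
$f{\left(D,o \right)} = D^{3}$ ($f{\left(D,o \right)} = D^{2} D = D^{3}$)
$K{\left(P \right)} = \frac{5 P^{2}}{3}$ ($K{\left(P \right)} = P \left(P + \left(\frac{P}{-3} + P\right)\right) = P \left(P + \left(- \frac{P}{3} + P\right)\right) = P \left(P + \frac{2 P}{3}\right) = P \frac{5 P}{3} = \frac{5 P^{2}}{3}$)
$f{\left(-4,-5 \right)} K{\left(\left(-4 - 4\right) 2 \right)} 10 = \left(-4\right)^{3} \frac{5 \left(\left(-4 - 4\right) 2\right)^{2}}{3} \cdot 10 = - 64 \frac{5 \left(\left(-8\right) 2\right)^{2}}{3} \cdot 10 = - 64 \frac{5 \left(-16\right)^{2}}{3} \cdot 10 = - 64 \cdot \frac{5}{3} \cdot 256 \cdot 10 = \left(-64\right) \frac{1280}{3} \cdot 10 = \left(- \frac{81920}{3}\right) 10 = - \frac{819200}{3}$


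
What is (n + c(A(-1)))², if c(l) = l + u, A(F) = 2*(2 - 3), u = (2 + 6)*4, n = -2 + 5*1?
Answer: 1089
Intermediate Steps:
n = 3 (n = -2 + 5 = 3)
u = 32 (u = 8*4 = 32)
A(F) = -2 (A(F) = 2*(-1) = -2)
c(l) = 32 + l (c(l) = l + 32 = 32 + l)
(n + c(A(-1)))² = (3 + (32 - 2))² = (3 + 30)² = 33² = 1089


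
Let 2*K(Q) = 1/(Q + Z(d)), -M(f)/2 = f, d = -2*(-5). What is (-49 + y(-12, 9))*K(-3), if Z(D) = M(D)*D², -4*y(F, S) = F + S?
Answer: 193/16024 ≈ 0.012044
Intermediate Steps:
d = 10
M(f) = -2*f
y(F, S) = -F/4 - S/4 (y(F, S) = -(F + S)/4 = -F/4 - S/4)
Z(D) = -2*D³ (Z(D) = (-2*D)*D² = -2*D³)
K(Q) = 1/(2*(-2000 + Q)) (K(Q) = 1/(2*(Q - 2*10³)) = 1/(2*(Q - 2*1000)) = 1/(2*(Q - 2000)) = 1/(2*(-2000 + Q)))
(-49 + y(-12, 9))*K(-3) = (-49 + (-¼*(-12) - ¼*9))*(1/(2*(-2000 - 3))) = (-49 + (3 - 9/4))*((½)/(-2003)) = (-49 + ¾)*((½)*(-1/2003)) = -193/4*(-1/4006) = 193/16024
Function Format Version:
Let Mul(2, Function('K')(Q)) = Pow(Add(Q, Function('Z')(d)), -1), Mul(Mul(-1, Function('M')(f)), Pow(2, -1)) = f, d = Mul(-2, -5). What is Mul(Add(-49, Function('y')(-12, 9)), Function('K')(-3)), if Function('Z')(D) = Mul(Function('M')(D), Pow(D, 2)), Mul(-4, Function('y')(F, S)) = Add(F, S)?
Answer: Rational(193, 16024) ≈ 0.012044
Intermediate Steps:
d = 10
Function('M')(f) = Mul(-2, f)
Function('y')(F, S) = Add(Mul(Rational(-1, 4), F), Mul(Rational(-1, 4), S)) (Function('y')(F, S) = Mul(Rational(-1, 4), Add(F, S)) = Add(Mul(Rational(-1, 4), F), Mul(Rational(-1, 4), S)))
Function('Z')(D) = Mul(-2, Pow(D, 3)) (Function('Z')(D) = Mul(Mul(-2, D), Pow(D, 2)) = Mul(-2, Pow(D, 3)))
Function('K')(Q) = Mul(Rational(1, 2), Pow(Add(-2000, Q), -1)) (Function('K')(Q) = Mul(Rational(1, 2), Pow(Add(Q, Mul(-2, Pow(10, 3))), -1)) = Mul(Rational(1, 2), Pow(Add(Q, Mul(-2, 1000)), -1)) = Mul(Rational(1, 2), Pow(Add(Q, -2000), -1)) = Mul(Rational(1, 2), Pow(Add(-2000, Q), -1)))
Mul(Add(-49, Function('y')(-12, 9)), Function('K')(-3)) = Mul(Add(-49, Add(Mul(Rational(-1, 4), -12), Mul(Rational(-1, 4), 9))), Mul(Rational(1, 2), Pow(Add(-2000, -3), -1))) = Mul(Add(-49, Add(3, Rational(-9, 4))), Mul(Rational(1, 2), Pow(-2003, -1))) = Mul(Add(-49, Rational(3, 4)), Mul(Rational(1, 2), Rational(-1, 2003))) = Mul(Rational(-193, 4), Rational(-1, 4006)) = Rational(193, 16024)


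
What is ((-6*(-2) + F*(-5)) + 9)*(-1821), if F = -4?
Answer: -74661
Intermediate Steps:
((-6*(-2) + F*(-5)) + 9)*(-1821) = ((-6*(-2) - 4*(-5)) + 9)*(-1821) = ((12 + 20) + 9)*(-1821) = (32 + 9)*(-1821) = 41*(-1821) = -74661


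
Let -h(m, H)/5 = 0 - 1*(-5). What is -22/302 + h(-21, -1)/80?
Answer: -931/2416 ≈ -0.38535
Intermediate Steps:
h(m, H) = -25 (h(m, H) = -5*(0 - 1*(-5)) = -5*(0 + 5) = -5*5 = -25)
-22/302 + h(-21, -1)/80 = -22/302 - 25/80 = -22*1/302 - 25*1/80 = -11/151 - 5/16 = -931/2416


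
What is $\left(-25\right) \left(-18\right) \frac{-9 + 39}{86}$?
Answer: $\frac{6750}{43} \approx 156.98$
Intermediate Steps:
$\left(-25\right) \left(-18\right) \frac{-9 + 39}{86} = 450 \cdot 30 \cdot \frac{1}{86} = 450 \cdot \frac{15}{43} = \frac{6750}{43}$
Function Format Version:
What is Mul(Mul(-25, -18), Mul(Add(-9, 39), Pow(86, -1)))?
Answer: Rational(6750, 43) ≈ 156.98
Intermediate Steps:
Mul(Mul(-25, -18), Mul(Add(-9, 39), Pow(86, -1))) = Mul(450, Mul(30, Rational(1, 86))) = Mul(450, Rational(15, 43)) = Rational(6750, 43)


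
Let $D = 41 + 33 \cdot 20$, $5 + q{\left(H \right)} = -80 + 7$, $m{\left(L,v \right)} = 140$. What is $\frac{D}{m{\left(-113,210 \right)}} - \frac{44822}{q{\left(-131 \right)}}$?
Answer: $\frac{3164879}{5460} \approx 579.65$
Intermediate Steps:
$q{\left(H \right)} = -78$ ($q{\left(H \right)} = -5 + \left(-80 + 7\right) = -5 - 73 = -78$)
$D = 701$ ($D = 41 + 660 = 701$)
$\frac{D}{m{\left(-113,210 \right)}} - \frac{44822}{q{\left(-131 \right)}} = \frac{701}{140} - \frac{44822}{-78} = 701 \cdot \frac{1}{140} - - \frac{22411}{39} = \frac{701}{140} + \frac{22411}{39} = \frac{3164879}{5460}$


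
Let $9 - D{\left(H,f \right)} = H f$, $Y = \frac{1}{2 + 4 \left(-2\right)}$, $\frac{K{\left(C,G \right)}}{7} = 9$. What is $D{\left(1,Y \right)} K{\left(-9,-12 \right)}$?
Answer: $\frac{1155}{2} \approx 577.5$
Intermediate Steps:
$K{\left(C,G \right)} = 63$ ($K{\left(C,G \right)} = 7 \cdot 9 = 63$)
$Y = - \frac{1}{6}$ ($Y = \frac{1}{2 - 8} = \frac{1}{-6} = - \frac{1}{6} \approx -0.16667$)
$D{\left(H,f \right)} = 9 - H f$
$D{\left(1,Y \right)} K{\left(-9,-12 \right)} = \left(9 - 1 \left(- \frac{1}{6}\right)\right) 63 = \left(9 + \frac{1}{6}\right) 63 = \frac{55}{6} \cdot 63 = \frac{1155}{2}$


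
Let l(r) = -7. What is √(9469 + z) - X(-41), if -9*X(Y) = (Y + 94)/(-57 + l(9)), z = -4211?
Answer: -53/576 + √5258 ≈ 72.420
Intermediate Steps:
X(Y) = 47/288 + Y/576 (X(Y) = -(Y + 94)/(9*(-57 - 7)) = -(94 + Y)/(9*(-64)) = -(94 + Y)*(-1)/(9*64) = -(-47/32 - Y/64)/9 = 47/288 + Y/576)
√(9469 + z) - X(-41) = √(9469 - 4211) - (47/288 + (1/576)*(-41)) = √5258 - (47/288 - 41/576) = √5258 - 1*53/576 = √5258 - 53/576 = -53/576 + √5258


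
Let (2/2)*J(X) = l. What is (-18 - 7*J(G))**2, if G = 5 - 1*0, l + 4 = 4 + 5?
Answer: 2809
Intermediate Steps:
l = 5 (l = -4 + (4 + 5) = -4 + 9 = 5)
G = 5 (G = 5 + 0 = 5)
J(X) = 5
(-18 - 7*J(G))**2 = (-18 - 7*5)**2 = (-18 - 35)**2 = (-53)**2 = 2809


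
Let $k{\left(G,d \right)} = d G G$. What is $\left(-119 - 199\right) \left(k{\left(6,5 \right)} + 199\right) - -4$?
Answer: $-120518$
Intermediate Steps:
$k{\left(G,d \right)} = d G^{2}$ ($k{\left(G,d \right)} = G d G = d G^{2}$)
$\left(-119 - 199\right) \left(k{\left(6,5 \right)} + 199\right) - -4 = \left(-119 - 199\right) \left(5 \cdot 6^{2} + 199\right) - -4 = - 318 \left(5 \cdot 36 + 199\right) + 4 = - 318 \left(180 + 199\right) + 4 = \left(-318\right) 379 + 4 = -120522 + 4 = -120518$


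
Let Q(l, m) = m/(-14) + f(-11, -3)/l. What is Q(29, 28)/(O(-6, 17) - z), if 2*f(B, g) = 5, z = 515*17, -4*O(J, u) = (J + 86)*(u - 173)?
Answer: 111/326830 ≈ 0.00033963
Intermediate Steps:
O(J, u) = -(-173 + u)*(86 + J)/4 (O(J, u) = -(J + 86)*(u - 173)/4 = -(86 + J)*(-173 + u)/4 = -(-173 + u)*(86 + J)/4)
z = 8755
f(B, g) = 5/2 (f(B, g) = (1/2)*5 = 5/2)
Q(l, m) = -m/14 + 5/(2*l) (Q(l, m) = m/(-14) + 5/(2*l) = m*(-1/14) + 5/(2*l) = -m/14 + 5/(2*l))
Q(29, 28)/(O(-6, 17) - z) = ((1/14)*(35 - 1*29*28)/29)/((7439/2 - 43/2*17 + (173/4)*(-6) - 1/4*(-6)*17) - 1*8755) = ((1/14)*(1/29)*(35 - 812))/((7439/2 - 731/2 - 519/2 + 51/2) - 8755) = ((1/14)*(1/29)*(-777))/(3120 - 8755) = -111/58/(-5635) = -111/58*(-1/5635) = 111/326830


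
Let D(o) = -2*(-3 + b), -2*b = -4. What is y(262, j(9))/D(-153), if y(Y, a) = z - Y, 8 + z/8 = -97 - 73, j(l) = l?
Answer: -843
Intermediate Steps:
b = 2 (b = -1/2*(-4) = 2)
D(o) = 2 (D(o) = -2*(-3 + 2) = -2*(-1) = 2)
z = -1424 (z = -64 + 8*(-97 - 73) = -64 + 8*(-170) = -64 - 1360 = -1424)
y(Y, a) = -1424 - Y
y(262, j(9))/D(-153) = (-1424 - 1*262)/2 = (-1424 - 262)*(1/2) = -1686*1/2 = -843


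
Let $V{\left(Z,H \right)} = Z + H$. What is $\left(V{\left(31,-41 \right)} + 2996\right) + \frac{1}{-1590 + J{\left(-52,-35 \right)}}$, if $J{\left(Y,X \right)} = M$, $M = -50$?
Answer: $\frac{4897039}{1640} \approx 2986.0$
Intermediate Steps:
$J{\left(Y,X \right)} = -50$
$V{\left(Z,H \right)} = H + Z$
$\left(V{\left(31,-41 \right)} + 2996\right) + \frac{1}{-1590 + J{\left(-52,-35 \right)}} = \left(\left(-41 + 31\right) + 2996\right) + \frac{1}{-1590 - 50} = \left(-10 + 2996\right) + \frac{1}{-1640} = 2986 - \frac{1}{1640} = \frac{4897039}{1640}$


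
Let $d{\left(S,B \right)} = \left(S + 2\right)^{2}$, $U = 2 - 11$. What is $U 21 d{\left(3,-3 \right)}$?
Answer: $-4725$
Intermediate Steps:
$U = -9$ ($U = 2 - 11 = -9$)
$d{\left(S,B \right)} = \left(2 + S\right)^{2}$
$U 21 d{\left(3,-3 \right)} = \left(-9\right) 21 \left(2 + 3\right)^{2} = - 189 \cdot 5^{2} = \left(-189\right) 25 = -4725$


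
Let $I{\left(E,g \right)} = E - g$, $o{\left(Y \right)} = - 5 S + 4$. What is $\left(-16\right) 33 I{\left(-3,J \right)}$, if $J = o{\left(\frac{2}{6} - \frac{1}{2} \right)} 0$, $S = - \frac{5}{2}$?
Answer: $1584$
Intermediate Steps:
$S = - \frac{5}{2}$ ($S = \left(-5\right) \frac{1}{2} = - \frac{5}{2} \approx -2.5$)
$o{\left(Y \right)} = \frac{33}{2}$ ($o{\left(Y \right)} = \left(-5\right) \left(- \frac{5}{2}\right) + 4 = \frac{25}{2} + 4 = \frac{33}{2}$)
$J = 0$ ($J = \frac{33}{2} \cdot 0 = 0$)
$\left(-16\right) 33 I{\left(-3,J \right)} = \left(-16\right) 33 \left(-3 - 0\right) = - 528 \left(-3 + 0\right) = \left(-528\right) \left(-3\right) = 1584$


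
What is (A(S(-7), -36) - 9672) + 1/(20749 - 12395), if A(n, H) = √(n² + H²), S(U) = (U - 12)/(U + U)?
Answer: -80799887/8354 + √254377/14 ≈ -9636.0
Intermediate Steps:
S(U) = (-12 + U)/(2*U) (S(U) = (-12 + U)/((2*U)) = (-12 + U)*(1/(2*U)) = (-12 + U)/(2*U))
A(n, H) = √(H² + n²)
(A(S(-7), -36) - 9672) + 1/(20749 - 12395) = (√((-36)² + ((½)*(-12 - 7)/(-7))²) - 9672) + 1/(20749 - 12395) = (√(1296 + ((½)*(-⅐)*(-19))²) - 9672) + 1/8354 = (√(1296 + (19/14)²) - 9672) + 1/8354 = (√(1296 + 361/196) - 9672) + 1/8354 = (√(254377/196) - 9672) + 1/8354 = (√254377/14 - 9672) + 1/8354 = (-9672 + √254377/14) + 1/8354 = -80799887/8354 + √254377/14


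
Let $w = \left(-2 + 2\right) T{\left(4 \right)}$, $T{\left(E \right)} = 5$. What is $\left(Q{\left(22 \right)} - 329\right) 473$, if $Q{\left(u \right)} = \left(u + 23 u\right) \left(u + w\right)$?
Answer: $5338751$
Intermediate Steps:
$w = 0$ ($w = \left(-2 + 2\right) 5 = 0 \cdot 5 = 0$)
$Q{\left(u \right)} = 24 u^{2}$ ($Q{\left(u \right)} = \left(u + 23 u\right) \left(u + 0\right) = 24 u u = 24 u^{2}$)
$\left(Q{\left(22 \right)} - 329\right) 473 = \left(24 \cdot 22^{2} - 329\right) 473 = \left(24 \cdot 484 - 329\right) 473 = \left(11616 - 329\right) 473 = 11287 \cdot 473 = 5338751$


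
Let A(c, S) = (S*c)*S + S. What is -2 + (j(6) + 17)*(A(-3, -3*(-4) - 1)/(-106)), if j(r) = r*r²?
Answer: 40902/53 ≈ 771.74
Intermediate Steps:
j(r) = r³
A(c, S) = S + c*S² (A(c, S) = c*S² + S = S + c*S²)
-2 + (j(6) + 17)*(A(-3, -3*(-4) - 1)/(-106)) = -2 + (6³ + 17)*(((-3*(-4) - 1)*(1 + (-3*(-4) - 1)*(-3)))/(-106)) = -2 + (216 + 17)*(((12 - 1)*(1 + (12 - 1)*(-3)))*(-1/106)) = -2 + 233*((11*(1 + 11*(-3)))*(-1/106)) = -2 + 233*((11*(1 - 33))*(-1/106)) = -2 + 233*((11*(-32))*(-1/106)) = -2 + 233*(-352*(-1/106)) = -2 + 233*(176/53) = -2 + 41008/53 = 40902/53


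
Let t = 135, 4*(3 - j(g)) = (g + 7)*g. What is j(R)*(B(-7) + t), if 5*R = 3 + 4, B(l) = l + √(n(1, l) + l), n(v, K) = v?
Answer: 192/25 + 3*I*√6/50 ≈ 7.68 + 0.14697*I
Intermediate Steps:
B(l) = l + √(1 + l)
R = 7/5 (R = (3 + 4)/5 = (⅕)*7 = 7/5 ≈ 1.4000)
j(g) = 3 - g*(7 + g)/4 (j(g) = 3 - (g + 7)*g/4 = 3 - (7 + g)*g/4 = 3 - g*(7 + g)/4)
j(R)*(B(-7) + t) = (3 - 7/4*7/5 - (7/5)²/4)*((-7 + √(1 - 7)) + 135) = (3 - 49/20 - ¼*49/25)*((-7 + √(-6)) + 135) = (3 - 49/20 - 49/100)*((-7 + I*√6) + 135) = 3*(128 + I*√6)/50 = 192/25 + 3*I*√6/50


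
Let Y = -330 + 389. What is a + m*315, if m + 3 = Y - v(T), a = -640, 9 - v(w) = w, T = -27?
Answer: 5660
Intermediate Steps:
v(w) = 9 - w
Y = 59
m = 20 (m = -3 + (59 - (9 - 1*(-27))) = -3 + (59 - (9 + 27)) = -3 + (59 - 1*36) = -3 + (59 - 36) = -3 + 23 = 20)
a + m*315 = -640 + 20*315 = -640 + 6300 = 5660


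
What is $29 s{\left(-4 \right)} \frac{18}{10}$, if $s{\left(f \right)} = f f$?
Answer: $\frac{4176}{5} \approx 835.2$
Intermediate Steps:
$s{\left(f \right)} = f^{2}$
$29 s{\left(-4 \right)} \frac{18}{10} = 29 \left(-4\right)^{2} \cdot \frac{18}{10} = 29 \cdot 16 \cdot 18 \cdot \frac{1}{10} = 464 \cdot \frac{9}{5} = \frac{4176}{5}$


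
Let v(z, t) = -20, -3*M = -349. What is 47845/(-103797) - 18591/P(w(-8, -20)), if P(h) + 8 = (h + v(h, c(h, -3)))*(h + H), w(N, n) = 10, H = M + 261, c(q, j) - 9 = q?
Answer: 5231962901/1208612268 ≈ 4.3289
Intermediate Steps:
M = 349/3 (M = -⅓*(-349) = 349/3 ≈ 116.33)
c(q, j) = 9 + q
H = 1132/3 (H = 349/3 + 261 = 1132/3 ≈ 377.33)
P(h) = -8 + (-20 + h)*(1132/3 + h) (P(h) = -8 + (h - 20)*(h + 1132/3) = -8 + (-20 + h)*(1132/3 + h))
47845/(-103797) - 18591/P(w(-8, -20)) = 47845/(-103797) - 18591/(-22664/3 + 10² + (1072/3)*10) = 47845*(-1/103797) - 18591/(-22664/3 + 100 + 10720/3) = -47845/103797 - 18591/(-11644/3) = -47845/103797 - 18591*(-3/11644) = -47845/103797 + 55773/11644 = 5231962901/1208612268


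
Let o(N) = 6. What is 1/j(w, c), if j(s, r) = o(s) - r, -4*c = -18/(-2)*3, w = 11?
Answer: 4/51 ≈ 0.078431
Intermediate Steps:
c = -27/4 (c = -(-18/(-2))*3/4 = -(-18*(-1)/2)*3/4 = -(-3*(-3))*3/4 = -9*3/4 = -¼*27 = -27/4 ≈ -6.7500)
j(s, r) = 6 - r
1/j(w, c) = 1/(6 - 1*(-27/4)) = 1/(6 + 27/4) = 1/(51/4) = 4/51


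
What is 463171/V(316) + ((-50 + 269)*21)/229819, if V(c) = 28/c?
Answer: 8409194220064/1608733 ≈ 5.2272e+6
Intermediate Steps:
463171/V(316) + ((-50 + 269)*21)/229819 = 463171/((28/316)) + ((-50 + 269)*21)/229819 = 463171/((28*(1/316))) + (219*21)*(1/229819) = 463171/(7/79) + 4599*(1/229819) = 463171*(79/7) + 4599/229819 = 36590509/7 + 4599/229819 = 8409194220064/1608733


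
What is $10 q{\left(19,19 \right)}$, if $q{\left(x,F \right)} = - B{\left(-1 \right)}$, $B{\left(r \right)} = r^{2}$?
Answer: $-10$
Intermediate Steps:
$q{\left(x,F \right)} = -1$ ($q{\left(x,F \right)} = - \left(-1\right)^{2} = \left(-1\right) 1 = -1$)
$10 q{\left(19,19 \right)} = 10 \left(-1\right) = -10$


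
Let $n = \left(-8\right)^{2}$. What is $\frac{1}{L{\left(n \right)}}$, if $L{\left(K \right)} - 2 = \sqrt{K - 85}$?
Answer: $\frac{2}{25} - \frac{i \sqrt{21}}{25} \approx 0.08 - 0.1833 i$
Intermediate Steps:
$n = 64$
$L{\left(K \right)} = 2 + \sqrt{-85 + K}$ ($L{\left(K \right)} = 2 + \sqrt{K - 85} = 2 + \sqrt{-85 + K}$)
$\frac{1}{L{\left(n \right)}} = \frac{1}{2 + \sqrt{-85 + 64}} = \frac{1}{2 + \sqrt{-21}} = \frac{1}{2 + i \sqrt{21}}$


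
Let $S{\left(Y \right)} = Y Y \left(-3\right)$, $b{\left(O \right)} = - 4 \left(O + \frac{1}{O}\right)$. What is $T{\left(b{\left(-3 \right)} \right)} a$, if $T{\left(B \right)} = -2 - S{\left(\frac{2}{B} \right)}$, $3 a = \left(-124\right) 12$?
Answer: $\frac{23963}{25} \approx 958.52$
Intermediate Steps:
$b{\left(O \right)} = - 4 O - \frac{4}{O}$
$a = -496$ ($a = \frac{\left(-124\right) 12}{3} = \frac{1}{3} \left(-1488\right) = -496$)
$S{\left(Y \right)} = - 3 Y^{2}$ ($S{\left(Y \right)} = Y^{2} \left(-3\right) = - 3 Y^{2}$)
$T{\left(B \right)} = -2 + \frac{12}{B^{2}}$ ($T{\left(B \right)} = -2 - - 3 \left(\frac{2}{B}\right)^{2} = -2 - - 3 \frac{4}{B^{2}} = -2 - - \frac{12}{B^{2}} = -2 + \frac{12}{B^{2}}$)
$T{\left(b{\left(-3 \right)} \right)} a = \left(-2 + \frac{12}{\left(\left(-4\right) \left(-3\right) - \frac{4}{-3}\right)^{2}}\right) \left(-496\right) = \left(-2 + \frac{12}{\left(12 - - \frac{4}{3}\right)^{2}}\right) \left(-496\right) = \left(-2 + \frac{12}{\left(12 + \frac{4}{3}\right)^{2}}\right) \left(-496\right) = \left(-2 + \frac{12}{\frac{1600}{9}}\right) \left(-496\right) = \left(-2 + 12 \cdot \frac{9}{1600}\right) \left(-496\right) = \left(-2 + \frac{27}{400}\right) \left(-496\right) = \left(- \frac{773}{400}\right) \left(-496\right) = \frac{23963}{25}$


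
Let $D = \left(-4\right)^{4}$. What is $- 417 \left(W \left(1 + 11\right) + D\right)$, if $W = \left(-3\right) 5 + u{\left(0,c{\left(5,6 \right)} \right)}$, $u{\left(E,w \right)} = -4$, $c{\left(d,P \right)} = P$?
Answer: $-11676$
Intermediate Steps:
$W = -19$ ($W = \left(-3\right) 5 - 4 = -15 - 4 = -19$)
$D = 256$
$- 417 \left(W \left(1 + 11\right) + D\right) = - 417 \left(- 19 \left(1 + 11\right) + 256\right) = - 417 \left(\left(-19\right) 12 + 256\right) = - 417 \left(-228 + 256\right) = \left(-417\right) 28 = -11676$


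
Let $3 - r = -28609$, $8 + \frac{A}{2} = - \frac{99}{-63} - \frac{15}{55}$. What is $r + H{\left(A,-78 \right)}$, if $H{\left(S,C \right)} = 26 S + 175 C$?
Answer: $\frac{1125242}{77} \approx 14614.0$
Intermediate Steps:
$A = - \frac{1032}{77}$ ($A = -16 + 2 \left(- \frac{99}{-63} - \frac{15}{55}\right) = -16 + 2 \left(\left(-99\right) \left(- \frac{1}{63}\right) - \frac{3}{11}\right) = -16 + 2 \left(\frac{11}{7} - \frac{3}{11}\right) = -16 + 2 \cdot \frac{100}{77} = -16 + \frac{200}{77} = - \frac{1032}{77} \approx -13.403$)
$r = 28612$ ($r = 3 - -28609 = 3 + 28609 = 28612$)
$r + H{\left(A,-78 \right)} = 28612 + \left(26 \left(- \frac{1032}{77}\right) + 175 \left(-78\right)\right) = 28612 - \frac{1077882}{77} = \frac{1125242}{77}$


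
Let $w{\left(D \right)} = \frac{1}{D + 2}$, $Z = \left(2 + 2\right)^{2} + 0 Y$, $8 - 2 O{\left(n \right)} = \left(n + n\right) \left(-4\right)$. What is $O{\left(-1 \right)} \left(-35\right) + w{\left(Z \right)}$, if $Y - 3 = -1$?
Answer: $\frac{1}{18} \approx 0.055556$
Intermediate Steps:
$Y = 2$ ($Y = 3 - 1 = 2$)
$O{\left(n \right)} = 4 + 4 n$ ($O{\left(n \right)} = 4 - \frac{\left(n + n\right) \left(-4\right)}{2} = 4 - \frac{2 n \left(-4\right)}{2} = 4 - \frac{\left(-8\right) n}{2} = 4 + 4 n$)
$Z = 16$ ($Z = \left(2 + 2\right)^{2} + 0 \cdot 2 = 4^{2} + 0 = 16 + 0 = 16$)
$w{\left(D \right)} = \frac{1}{2 + D}$
$O{\left(-1 \right)} \left(-35\right) + w{\left(Z \right)} = \left(4 + 4 \left(-1\right)\right) \left(-35\right) + \frac{1}{2 + 16} = \left(4 - 4\right) \left(-35\right) + \frac{1}{18} = 0 \left(-35\right) + \frac{1}{18} = 0 + \frac{1}{18} = \frac{1}{18}$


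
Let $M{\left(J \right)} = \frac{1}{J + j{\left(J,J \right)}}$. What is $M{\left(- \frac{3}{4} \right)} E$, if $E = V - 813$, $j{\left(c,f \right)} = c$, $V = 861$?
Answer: $-32$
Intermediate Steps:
$M{\left(J \right)} = \frac{1}{2 J}$ ($M{\left(J \right)} = \frac{1}{J + J} = \frac{1}{2 J}$)
$E = 48$ ($E = 861 - 813 = 48$)
$M{\left(- \frac{3}{4} \right)} E = \frac{1}{2 \left(- \frac{3}{4}\right)} 48 = \frac{1}{2} \left(- \frac{4}{3}\right) 48 = \left(- \frac{2}{3}\right) 48 = -32$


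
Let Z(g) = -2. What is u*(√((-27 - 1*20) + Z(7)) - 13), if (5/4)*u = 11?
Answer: -572/5 + 308*I/5 ≈ -114.4 + 61.6*I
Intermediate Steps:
u = 44/5 (u = (⅘)*11 = 44/5 ≈ 8.8000)
u*(√((-27 - 1*20) + Z(7)) - 13) = 44*(√((-27 - 1*20) - 2) - 13)/5 = 44*(√((-27 - 20) - 2) - 13)/5 = 44*(√(-47 - 2) - 13)/5 = 44*(√(-49) - 13)/5 = 44*(7*I - 13)/5 = 44*(-13 + 7*I)/5 = -572/5 + 308*I/5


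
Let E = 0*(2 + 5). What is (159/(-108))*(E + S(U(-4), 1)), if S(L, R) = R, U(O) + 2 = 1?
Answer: -53/36 ≈ -1.4722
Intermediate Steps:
U(O) = -1 (U(O) = -2 + 1 = -1)
E = 0 (E = 0*7 = 0)
(159/(-108))*(E + S(U(-4), 1)) = (159/(-108))*(0 + 1) = -1/108*159*1 = -53/36*1 = -53/36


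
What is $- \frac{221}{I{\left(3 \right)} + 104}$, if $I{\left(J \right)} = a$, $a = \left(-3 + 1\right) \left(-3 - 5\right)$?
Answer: $- \frac{221}{120} \approx -1.8417$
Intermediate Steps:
$a = 16$ ($a = \left(-2\right) \left(-8\right) = 16$)
$I{\left(J \right)} = 16$
$- \frac{221}{I{\left(3 \right)} + 104} = - \frac{221}{16 + 104} = - \frac{221}{120}$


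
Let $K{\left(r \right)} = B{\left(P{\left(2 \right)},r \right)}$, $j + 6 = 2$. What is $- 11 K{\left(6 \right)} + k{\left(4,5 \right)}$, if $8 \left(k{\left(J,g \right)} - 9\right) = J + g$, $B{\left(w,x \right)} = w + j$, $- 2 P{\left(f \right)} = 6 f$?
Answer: $\frac{961}{8} \approx 120.13$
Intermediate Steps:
$j = -4$ ($j = -6 + 2 = -4$)
$P{\left(f \right)} = - 3 f$ ($P{\left(f \right)} = - \frac{6 f}{2} = - 3 f$)
$B{\left(w,x \right)} = -4 + w$ ($B{\left(w,x \right)} = w - 4 = -4 + w$)
$K{\left(r \right)} = -10$ ($K{\left(r \right)} = -4 - 6 = -10$)
$k{\left(J,g \right)} = 9 + \frac{J}{8} + \frac{g}{8}$ ($k{\left(J,g \right)} = 9 + \frac{J + g}{8} = 9 + \left(\frac{J}{8} + \frac{g}{8}\right) = 9 + \frac{J}{8} + \frac{g}{8}$)
$- 11 K{\left(6 \right)} + k{\left(4,5 \right)} = \left(-11\right) \left(-10\right) + \left(9 + \frac{1}{8} \cdot 4 + \frac{1}{8} \cdot 5\right) = 110 + \left(9 + \frac{1}{2} + \frac{5}{8}\right) = 110 + \frac{81}{8} = \frac{961}{8}$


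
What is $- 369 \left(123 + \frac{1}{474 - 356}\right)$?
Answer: $- \frac{5356035}{118} \approx -45390.0$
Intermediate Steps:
$- 369 \left(123 + \frac{1}{474 - 356}\right) = - 369 \left(123 + \frac{1}{118}\right) = \left(-369\right) \frac{14515}{118} = - \frac{5356035}{118}$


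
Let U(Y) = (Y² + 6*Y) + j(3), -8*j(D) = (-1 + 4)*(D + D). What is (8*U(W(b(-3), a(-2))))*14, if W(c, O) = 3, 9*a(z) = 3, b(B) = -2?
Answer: 2772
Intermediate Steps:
j(D) = -3*D/4 (j(D) = -(-1 + 4)*(D + D)/8 = -3*2*D/8 = -3*D/4)
a(z) = ⅓ (a(z) = (⅑)*3 = ⅓)
U(Y) = -9/4 + Y² + 6*Y (U(Y) = (Y² + 6*Y) - ¾*3 = (Y² + 6*Y) - 9/4 = -9/4 + Y² + 6*Y)
(8*U(W(b(-3), a(-2))))*14 = (8*(-9/4 + 3² + 6*3))*14 = (8*(-9/4 + 9 + 18))*14 = (8*(99/4))*14 = 198*14 = 2772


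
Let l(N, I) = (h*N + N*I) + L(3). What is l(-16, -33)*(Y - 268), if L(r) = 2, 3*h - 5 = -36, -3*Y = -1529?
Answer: 1512350/9 ≈ 1.6804e+5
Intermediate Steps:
Y = 1529/3 (Y = -⅓*(-1529) = 1529/3 ≈ 509.67)
h = -31/3 (h = 5/3 + (⅓)*(-36) = 5/3 - 12 = -31/3 ≈ -10.333)
l(N, I) = 2 - 31*N/3 + I*N (l(N, I) = (-31*N/3 + N*I) + 2 = (-31*N/3 + I*N) + 2 = 2 - 31*N/3 + I*N)
l(-16, -33)*(Y - 268) = (2 - 31/3*(-16) - 33*(-16))*(1529/3 - 268) = (2 + 496/3 + 528)*(725/3) = (2086/3)*(725/3) = 1512350/9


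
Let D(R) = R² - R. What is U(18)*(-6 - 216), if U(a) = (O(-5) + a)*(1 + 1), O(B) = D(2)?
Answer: -8880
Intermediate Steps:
O(B) = 2 (O(B) = 2*(-1 + 2) = 2*1 = 2)
U(a) = 4 + 2*a (U(a) = (2 + a)*(1 + 1) = (2 + a)*2 = 4 + 2*a)
U(18)*(-6 - 216) = (4 + 2*18)*(-6 - 216) = (4 + 36)*(-222) = 40*(-222) = -8880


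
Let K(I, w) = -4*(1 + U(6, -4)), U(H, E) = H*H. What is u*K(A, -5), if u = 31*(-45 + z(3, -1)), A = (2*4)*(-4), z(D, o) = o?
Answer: 211048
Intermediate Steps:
A = -32 (A = 8*(-4) = -32)
U(H, E) = H²
u = -1426 (u = 31*(-45 - 1) = 31*(-46) = -1426)
K(I, w) = -148 (K(I, w) = -4*(1 + 6²) = -4*(1 + 36) = -4*37 = -148)
u*K(A, -5) = -1426*(-148) = 211048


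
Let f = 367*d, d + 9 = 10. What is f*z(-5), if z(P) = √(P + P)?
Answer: 367*I*√10 ≈ 1160.6*I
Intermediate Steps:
d = 1 (d = -9 + 10 = 1)
f = 367 (f = 367*1 = 367)
z(P) = √2*√P (z(P) = √(2*P) = √2*√P)
f*z(-5) = 367*(√2*√(-5)) = 367*(√2*(I*√5)) = 367*(I*√10) = 367*I*√10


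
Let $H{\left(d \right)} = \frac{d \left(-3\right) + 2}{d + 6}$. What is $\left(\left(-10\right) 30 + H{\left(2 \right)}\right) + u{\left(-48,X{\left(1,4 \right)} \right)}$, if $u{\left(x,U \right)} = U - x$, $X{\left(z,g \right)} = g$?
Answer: $- \frac{497}{2} \approx -248.5$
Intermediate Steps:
$H{\left(d \right)} = \frac{2 - 3 d}{6 + d}$ ($H{\left(d \right)} = \frac{- 3 d + 2}{6 + d} = \frac{2 - 3 d}{6 + d}$)
$\left(\left(-10\right) 30 + H{\left(2 \right)}\right) + u{\left(-48,X{\left(1,4 \right)} \right)} = \left(\left(-10\right) 30 + \frac{2 - 6}{6 + 2}\right) + \left(4 - -48\right) = \left(-300 + \frac{2 - 6}{8}\right) + \left(4 + 48\right) = \left(-300 + \frac{1}{8} \left(-4\right)\right) + 52 = \left(-300 - \frac{1}{2}\right) + 52 = - \frac{601}{2} + 52 = - \frac{497}{2}$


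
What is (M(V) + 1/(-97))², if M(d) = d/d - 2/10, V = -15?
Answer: 146689/235225 ≈ 0.62361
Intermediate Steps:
M(d) = ⅘ (M(d) = 1 - 2*⅒ = 1 - ⅕ = ⅘)
(M(V) + 1/(-97))² = (⅘ + 1/(-97))² = (⅘ - 1/97)² = (383/485)² = 146689/235225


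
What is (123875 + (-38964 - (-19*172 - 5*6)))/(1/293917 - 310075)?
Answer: -261880047/920568826 ≈ -0.28448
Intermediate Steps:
(123875 + (-38964 - (-19*172 - 5*6)))/(1/293917 - 310075) = (123875 + (-38964 - (-3268 - 30)))/(1/293917 - 310075) = (123875 + (-38964 - 1*(-3298)))/(-91136313774/293917) = (123875 + (-38964 + 3298))*(-293917/91136313774) = (123875 - 35666)*(-293917/91136313774) = 88209*(-293917/91136313774) = -261880047/920568826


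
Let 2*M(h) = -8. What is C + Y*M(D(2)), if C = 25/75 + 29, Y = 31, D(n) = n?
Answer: -284/3 ≈ -94.667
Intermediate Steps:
M(h) = -4 (M(h) = (½)*(-8) = -4)
C = 88/3 (C = 25*(1/75) + 29 = ⅓ + 29 = 88/3 ≈ 29.333)
C + Y*M(D(2)) = 88/3 + 31*(-4) = 88/3 - 124 = -284/3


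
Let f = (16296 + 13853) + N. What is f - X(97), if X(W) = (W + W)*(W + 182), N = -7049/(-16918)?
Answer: -405635837/16918 ≈ -23977.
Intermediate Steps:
N = 7049/16918 (N = -7049*(-1/16918) = 7049/16918 ≈ 0.41666)
X(W) = 2*W*(182 + W) (X(W) = (2*W)*(182 + W) = 2*W*(182 + W))
f = 510067831/16918 (f = (16296 + 13853) + 7049/16918 = 30149 + 7049/16918 = 510067831/16918 ≈ 30149.)
f - X(97) = 510067831/16918 - 2*97*(182 + 97) = 510067831/16918 - 2*97*279 = 510067831/16918 - 1*54126 = 510067831/16918 - 54126 = -405635837/16918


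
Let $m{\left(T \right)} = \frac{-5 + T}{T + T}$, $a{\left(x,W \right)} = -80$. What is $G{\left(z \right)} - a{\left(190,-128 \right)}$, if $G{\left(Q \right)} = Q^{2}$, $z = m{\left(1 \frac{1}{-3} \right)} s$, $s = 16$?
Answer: $16464$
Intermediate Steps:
$m{\left(T \right)} = \frac{-5 + T}{2 T}$
$z = 128$ ($z = \frac{-5 + 1 \frac{1}{-3}}{2 \cdot 1 \frac{1}{-3}} \cdot 16 = \frac{-5 + 1 \left(- \frac{1}{3}\right)}{2 \cdot 1 \left(- \frac{1}{3}\right)} 16 = \frac{-5 - \frac{1}{3}}{2 \left(- \frac{1}{3}\right)} 16 = \frac{1}{2} \left(-3\right) \left(- \frac{16}{3}\right) 16 = 8 \cdot 16 = 128$)
$G{\left(z \right)} - a{\left(190,-128 \right)} = 128^{2} - -80 = 16384 + 80 = 16464$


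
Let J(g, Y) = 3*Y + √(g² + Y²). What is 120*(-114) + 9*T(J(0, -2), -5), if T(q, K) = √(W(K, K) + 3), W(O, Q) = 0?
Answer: -13680 + 9*√3 ≈ -13664.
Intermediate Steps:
J(g, Y) = √(Y² + g²) + 3*Y (J(g, Y) = 3*Y + √(Y² + g²) = √(Y² + g²) + 3*Y)
T(q, K) = √3 (T(q, K) = √(0 + 3) = √3)
120*(-114) + 9*T(J(0, -2), -5) = 120*(-114) + 9*√3 = -13680 + 9*√3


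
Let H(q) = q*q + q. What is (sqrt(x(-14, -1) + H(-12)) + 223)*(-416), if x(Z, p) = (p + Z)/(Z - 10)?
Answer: -92768 - 104*sqrt(2122) ≈ -97559.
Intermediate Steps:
x(Z, p) = (Z + p)/(-10 + Z)
H(q) = q + q**2 (H(q) = q**2 + q = q + q**2)
(sqrt(x(-14, -1) + H(-12)) + 223)*(-416) = (sqrt((-14 - 1)/(-10 - 14) - 12*(1 - 12)) + 223)*(-416) = (sqrt(-15/(-24) - 12*(-11)) + 223)*(-416) = (sqrt(-1/24*(-15) + 132) + 223)*(-416) = (sqrt(5/8 + 132) + 223)*(-416) = (sqrt(1061/8) + 223)*(-416) = (sqrt(2122)/4 + 223)*(-416) = (223 + sqrt(2122)/4)*(-416) = -92768 - 104*sqrt(2122)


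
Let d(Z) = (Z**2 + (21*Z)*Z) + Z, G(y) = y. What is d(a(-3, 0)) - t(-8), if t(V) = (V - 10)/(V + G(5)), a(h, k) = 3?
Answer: 195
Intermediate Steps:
t(V) = (-10 + V)/(5 + V) (t(V) = (V - 10)/(V + 5) = (-10 + V)/(5 + V))
d(Z) = Z + 22*Z**2 (d(Z) = (Z**2 + 21*Z**2) + Z = 22*Z**2 + Z = Z + 22*Z**2)
d(a(-3, 0)) - t(-8) = 3*(1 + 22*3) - (-10 - 8)/(5 - 8) = 3*(1 + 66) - (-18)/(-3) = 3*67 - (-1)*(-18)/3 = 201 - 1*6 = 201 - 6 = 195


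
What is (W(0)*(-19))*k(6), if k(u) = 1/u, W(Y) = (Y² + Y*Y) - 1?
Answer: 19/6 ≈ 3.1667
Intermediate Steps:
W(Y) = -1 + 2*Y² (W(Y) = (Y² + Y²) - 1 = 2*Y² - 1 = -1 + 2*Y²)
k(u) = 1/u
(W(0)*(-19))*k(6) = ((-1 + 2*0²)*(-19))/6 = ((-1 + 2*0)*(-19))*(⅙) = ((-1 + 0)*(-19))*(⅙) = -1*(-19)*(⅙) = 19*(⅙) = 19/6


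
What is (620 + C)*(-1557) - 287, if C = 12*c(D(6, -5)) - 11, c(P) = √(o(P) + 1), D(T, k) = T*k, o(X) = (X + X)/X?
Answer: -948500 - 18684*√3 ≈ -9.8086e+5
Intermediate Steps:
o(X) = 2 (o(X) = (2*X)/X = 2)
c(P) = √3 (c(P) = √(2 + 1) = √3)
C = -11 + 12*√3 (C = 12*√3 - 11 = -11 + 12*√3 ≈ 9.7846)
(620 + C)*(-1557) - 287 = (620 + (-11 + 12*√3))*(-1557) - 287 = (609 + 12*√3)*(-1557) - 287 = (-948213 - 18684*√3) - 287 = -948500 - 18684*√3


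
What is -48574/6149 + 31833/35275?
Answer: -1517706733/216905975 ≈ -6.9971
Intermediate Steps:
-48574/6149 + 31833/35275 = -1517706733/216905975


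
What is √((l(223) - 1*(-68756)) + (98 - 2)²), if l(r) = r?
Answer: √78195 ≈ 279.63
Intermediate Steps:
√((l(223) - 1*(-68756)) + (98 - 2)²) = √((223 - 1*(-68756)) + (98 - 2)²) = √((223 + 68756) + 96²) = √(68979 + 9216) = √78195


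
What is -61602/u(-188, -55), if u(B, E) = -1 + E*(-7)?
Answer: -10267/64 ≈ -160.42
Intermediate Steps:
u(B, E) = -1 - 7*E
-61602/u(-188, -55) = -61602/(-1 - 7*(-55)) = -61602/(-1 + 385) = -61602/384 = -61602*1/384 = -10267/64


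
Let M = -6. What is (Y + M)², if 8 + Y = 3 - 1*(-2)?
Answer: 81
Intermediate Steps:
Y = -3 (Y = -8 + (3 - 1*(-2)) = -8 + (3 + 2) = -8 + 5 = -3)
(Y + M)² = (-3 - 6)² = (-9)² = 81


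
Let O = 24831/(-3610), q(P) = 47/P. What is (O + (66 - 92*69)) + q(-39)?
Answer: -885580859/140790 ≈ -6290.1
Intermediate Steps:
O = -24831/3610 (O = 24831*(-1/3610) = -24831/3610 ≈ -6.8784)
(O + (66 - 92*69)) + q(-39) = (-24831/3610 + (66 - 92*69)) + 47/(-39) = (-24831/3610 + (66 - 6348)) + 47*(-1/39) = (-24831/3610 - 6282) - 47/39 = -22702851/3610 - 47/39 = -885580859/140790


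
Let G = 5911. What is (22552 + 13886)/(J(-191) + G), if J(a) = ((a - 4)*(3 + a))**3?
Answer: 36438/49269412301911 ≈ 7.3957e-10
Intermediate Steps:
J(a) = (-4 + a)**3*(3 + a)**3 (J(a) = ((-4 + a)*(3 + a))**3 = (-4 + a)**3*(3 + a)**3)
(22552 + 13886)/(J(-191) + G) = (22552 + 13886)/((-4 - 191)**3*(3 - 191)**3 + 5911) = 36438/((-195)**3*(-188)**3 + 5911) = 36438/(-7414875*(-6644672) + 5911) = 36438/(49269412296000 + 5911) = 36438/49269412301911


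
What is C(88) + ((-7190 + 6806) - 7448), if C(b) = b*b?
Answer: -88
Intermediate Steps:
C(b) = b**2
C(88) + ((-7190 + 6806) - 7448) = 88**2 + ((-7190 + 6806) - 7448) = 7744 + (-384 - 7448) = 7744 - 7832 = -88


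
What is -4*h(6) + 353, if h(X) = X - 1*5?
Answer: 349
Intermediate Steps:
h(X) = -5 + X (h(X) = X - 5 = -5 + X)
-4*h(6) + 353 = -4*(-5 + 6) + 353 = -4*1 + 353 = -4 + 353 = 349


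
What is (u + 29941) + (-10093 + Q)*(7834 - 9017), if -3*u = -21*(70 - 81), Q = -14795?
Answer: 29472368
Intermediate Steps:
u = -77 (u = -(-7)*(70 - 81) = -(-7)*(-11) = -1/3*231 = -77)
(u + 29941) + (-10093 + Q)*(7834 - 9017) = (-77 + 29941) + (-10093 - 14795)*(7834 - 9017) = 29864 - 24888*(-1183) = 29864 + 29442504 = 29472368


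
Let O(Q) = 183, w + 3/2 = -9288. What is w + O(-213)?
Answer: -18213/2 ≈ -9106.5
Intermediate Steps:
w = -18579/2 (w = -3/2 - 9288 = -18579/2 ≈ -9289.5)
w + O(-213) = -18579/2 + 183 = -18213/2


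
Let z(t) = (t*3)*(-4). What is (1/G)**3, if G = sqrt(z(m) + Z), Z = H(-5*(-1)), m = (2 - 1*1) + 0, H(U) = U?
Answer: I*sqrt(7)/49 ≈ 0.053995*I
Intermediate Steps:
m = 1 (m = (2 - 1) + 0 = 1 + 0 = 1)
z(t) = -12*t (z(t) = (3*t)*(-4) = -12*t)
Z = 5 (Z = -5*(-1) = 5)
G = I*sqrt(7) (G = sqrt(-12*1 + 5) = sqrt(-12 + 5) = sqrt(-7) = I*sqrt(7) ≈ 2.6458*I)
(1/G)**3 = (1/(I*sqrt(7)))**3 = (-I*sqrt(7)/7)**3 = I*sqrt(7)/49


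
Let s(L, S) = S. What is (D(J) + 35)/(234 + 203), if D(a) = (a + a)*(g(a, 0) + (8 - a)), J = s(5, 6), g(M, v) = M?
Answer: 131/437 ≈ 0.29977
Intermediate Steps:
J = 6
D(a) = 16*a (D(a) = (a + a)*(a + (8 - a)) = (2*a)*8 = 16*a)
(D(J) + 35)/(234 + 203) = (16*6 + 35)/(234 + 203) = (96 + 35)/437 = 131*(1/437) = 131/437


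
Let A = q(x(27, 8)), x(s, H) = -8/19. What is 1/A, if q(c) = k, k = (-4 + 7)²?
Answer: ⅑ ≈ 0.11111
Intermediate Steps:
k = 9 (k = 3² = 9)
x(s, H) = -8/19 (x(s, H) = -8*1/19 = -8/19)
q(c) = 9
A = 9
1/A = 1/9 = ⅑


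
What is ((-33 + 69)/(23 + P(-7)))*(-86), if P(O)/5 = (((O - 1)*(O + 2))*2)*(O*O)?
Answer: -1032/6541 ≈ -0.15777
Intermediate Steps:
P(O) = 10*O²*(-1 + O)*(2 + O) (P(O) = 5*((((O - 1)*(O + 2))*2)*(O*O)) = 5*((((-1 + O)*(2 + O))*2)*O²) = 5*((2*(-1 + O)*(2 + O))*O²) = 5*(2*O²*(-1 + O)*(2 + O)) = 10*O²*(-1 + O)*(2 + O))
((-33 + 69)/(23 + P(-7)))*(-86) = ((-33 + 69)/(23 + 10*(-7)²*(-2 - 7 + (-7)²)))*(-86) = (36/(23 + 10*49*(-2 - 7 + 49)))*(-86) = (36/(23 + 10*49*40))*(-86) = (36/(23 + 19600))*(-86) = (36/19623)*(-86) = (36*(1/19623))*(-86) = (12/6541)*(-86) = -1032/6541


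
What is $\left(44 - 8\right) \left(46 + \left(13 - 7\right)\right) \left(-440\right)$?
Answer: $-823680$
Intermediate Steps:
$\left(44 - 8\right) \left(46 + \left(13 - 7\right)\right) \left(-440\right) = 36 \left(46 + \left(13 - 7\right)\right) \left(-440\right) = 36 \left(46 + 6\right) \left(-440\right) = 36 \cdot 52 \left(-440\right) = 1872 \left(-440\right) = -823680$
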